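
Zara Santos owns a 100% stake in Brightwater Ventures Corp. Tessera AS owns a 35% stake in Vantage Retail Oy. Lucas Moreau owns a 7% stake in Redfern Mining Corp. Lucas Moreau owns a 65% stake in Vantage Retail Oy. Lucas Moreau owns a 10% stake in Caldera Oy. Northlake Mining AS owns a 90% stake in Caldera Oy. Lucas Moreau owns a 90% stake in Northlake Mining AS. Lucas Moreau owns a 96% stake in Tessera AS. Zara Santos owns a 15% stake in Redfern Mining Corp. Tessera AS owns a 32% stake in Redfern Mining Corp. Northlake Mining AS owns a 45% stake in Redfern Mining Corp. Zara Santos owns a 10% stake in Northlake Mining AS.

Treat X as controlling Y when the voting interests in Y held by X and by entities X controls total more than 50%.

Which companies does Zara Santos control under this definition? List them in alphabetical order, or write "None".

Brightwater Ventures Corp

Zara holds 100% of Brightwater, so Zara controls Brightwater.
No other company's threshold is met.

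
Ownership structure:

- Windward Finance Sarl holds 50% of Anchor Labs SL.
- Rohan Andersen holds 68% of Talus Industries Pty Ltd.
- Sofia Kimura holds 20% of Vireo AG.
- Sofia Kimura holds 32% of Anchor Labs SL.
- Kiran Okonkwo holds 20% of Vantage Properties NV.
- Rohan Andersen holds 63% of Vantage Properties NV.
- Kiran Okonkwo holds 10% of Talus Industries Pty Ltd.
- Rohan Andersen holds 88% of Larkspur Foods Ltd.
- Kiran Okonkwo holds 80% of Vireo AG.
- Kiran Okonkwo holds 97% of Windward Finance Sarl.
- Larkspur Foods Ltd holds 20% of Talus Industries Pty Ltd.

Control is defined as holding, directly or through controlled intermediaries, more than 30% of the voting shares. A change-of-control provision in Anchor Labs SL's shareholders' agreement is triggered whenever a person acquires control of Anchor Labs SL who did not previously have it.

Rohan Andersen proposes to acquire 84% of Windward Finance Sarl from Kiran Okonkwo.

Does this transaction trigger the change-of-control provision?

Yes

The purchase adds only to Rohan's holdings (Kiran's stake shrinks), so Rohan is the only person who could newly come to control Anchor.
Rohan holds 88% of Larkspur, so Rohan controls Larkspur.
Rohan holds 63% of Vantage, so Rohan controls Vantage.
Rohan and Larkspur together hold 68% + 20% = 88% of Talus, so Rohan controls Talus.
Neither Rohan nor any entity Rohan controls holds any voting interest in Anchor.
So before the transaction, Rohan does not control Anchor.
After the purchase, Rohan holds 84% of Windward directly, and Kiran's stake falls to 13%.
Rohan holds 84% of Windward, so Rohan controls Windward.
Windward holds 50% of Anchor, so Rohan controls Anchor.
Rohan did not control Anchor before and does after, so the clause is triggered.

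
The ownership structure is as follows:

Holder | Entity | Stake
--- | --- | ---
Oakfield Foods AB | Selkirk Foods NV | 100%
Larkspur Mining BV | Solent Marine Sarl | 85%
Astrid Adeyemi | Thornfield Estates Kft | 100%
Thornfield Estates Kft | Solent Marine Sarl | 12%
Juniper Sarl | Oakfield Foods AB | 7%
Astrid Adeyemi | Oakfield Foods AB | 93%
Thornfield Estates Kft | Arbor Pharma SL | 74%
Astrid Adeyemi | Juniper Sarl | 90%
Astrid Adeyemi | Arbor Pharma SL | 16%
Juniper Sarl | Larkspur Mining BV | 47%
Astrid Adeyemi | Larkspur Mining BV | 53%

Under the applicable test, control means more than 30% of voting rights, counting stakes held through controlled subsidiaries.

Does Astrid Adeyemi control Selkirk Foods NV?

Yes

Astrid holds 90% of Juniper, so Astrid controls Juniper.
Juniper and Astrid together hold 7% + 93% = 100% of Oakfield, so Astrid controls Oakfield.
Oakfield holds 100% of Selkirk, so Astrid controls Selkirk.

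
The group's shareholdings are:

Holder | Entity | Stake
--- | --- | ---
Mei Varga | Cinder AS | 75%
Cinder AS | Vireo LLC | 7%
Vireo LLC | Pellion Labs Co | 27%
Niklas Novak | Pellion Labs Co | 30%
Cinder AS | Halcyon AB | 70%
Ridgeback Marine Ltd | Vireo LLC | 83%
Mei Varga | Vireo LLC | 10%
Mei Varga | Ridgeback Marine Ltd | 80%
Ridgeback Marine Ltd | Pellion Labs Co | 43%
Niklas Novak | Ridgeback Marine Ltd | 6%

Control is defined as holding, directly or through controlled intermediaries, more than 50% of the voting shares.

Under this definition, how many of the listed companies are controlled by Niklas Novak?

0

Niklas's largest direct stake is 30% in Pellion, which does not meet the threshold.
Niklas controls 0 companies.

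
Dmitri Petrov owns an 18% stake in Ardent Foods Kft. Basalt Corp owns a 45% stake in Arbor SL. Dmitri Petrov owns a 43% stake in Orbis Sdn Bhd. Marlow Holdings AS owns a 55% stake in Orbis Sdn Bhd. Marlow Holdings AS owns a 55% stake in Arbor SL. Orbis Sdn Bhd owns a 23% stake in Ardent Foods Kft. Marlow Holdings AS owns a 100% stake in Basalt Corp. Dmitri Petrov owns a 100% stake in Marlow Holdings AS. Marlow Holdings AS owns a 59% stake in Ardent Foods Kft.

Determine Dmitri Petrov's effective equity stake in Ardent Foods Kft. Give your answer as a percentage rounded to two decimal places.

Dmitri reaches Ardent along 4 paths.
Via Marlow: 100% × 59% = 59%.
Direct stake: 18% = 18%.
Via Marlow → Orbis: 100% × 55% × 23% = 12.65%.
Via Orbis: 43% × 23% = 9.89%.
Total: 59% + 18% + 12.65% + 9.89% = 99.54%.

99.54%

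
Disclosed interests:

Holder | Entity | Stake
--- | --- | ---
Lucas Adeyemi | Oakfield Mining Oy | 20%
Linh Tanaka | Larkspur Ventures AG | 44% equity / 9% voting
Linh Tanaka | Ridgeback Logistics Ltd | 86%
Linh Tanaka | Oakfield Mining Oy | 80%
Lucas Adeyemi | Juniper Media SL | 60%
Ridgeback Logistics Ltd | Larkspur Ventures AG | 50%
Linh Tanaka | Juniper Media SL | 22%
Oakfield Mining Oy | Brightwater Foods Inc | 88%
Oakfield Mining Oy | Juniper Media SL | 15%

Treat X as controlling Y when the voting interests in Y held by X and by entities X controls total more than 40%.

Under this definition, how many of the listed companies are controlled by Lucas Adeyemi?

Lucas holds 60% of Juniper, so Lucas controls Juniper.
No other company's threshold is met.
Lucas controls 1 company.

1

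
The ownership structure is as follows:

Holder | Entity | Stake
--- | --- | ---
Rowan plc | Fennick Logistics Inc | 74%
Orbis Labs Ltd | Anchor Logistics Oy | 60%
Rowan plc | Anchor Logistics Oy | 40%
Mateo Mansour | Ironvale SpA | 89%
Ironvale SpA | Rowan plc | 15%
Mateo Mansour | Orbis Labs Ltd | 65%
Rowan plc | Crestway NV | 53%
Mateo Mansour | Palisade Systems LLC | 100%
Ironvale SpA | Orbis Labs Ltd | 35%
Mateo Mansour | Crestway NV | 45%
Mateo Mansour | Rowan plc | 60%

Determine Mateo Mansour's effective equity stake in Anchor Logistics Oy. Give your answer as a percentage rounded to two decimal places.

Mateo reaches Anchor along 4 paths.
Via Rowan: 60% × 40% = 24%.
Via Ironvale → Rowan: 89% × 15% × 40% = 5.34%.
Via Orbis: 65% × 60% = 39%.
Via Ironvale → Orbis: 89% × 35% × 60% = 18.69%.
Total: 24% + 5.34% + 39% + 18.69% = 87.03%.

87.03%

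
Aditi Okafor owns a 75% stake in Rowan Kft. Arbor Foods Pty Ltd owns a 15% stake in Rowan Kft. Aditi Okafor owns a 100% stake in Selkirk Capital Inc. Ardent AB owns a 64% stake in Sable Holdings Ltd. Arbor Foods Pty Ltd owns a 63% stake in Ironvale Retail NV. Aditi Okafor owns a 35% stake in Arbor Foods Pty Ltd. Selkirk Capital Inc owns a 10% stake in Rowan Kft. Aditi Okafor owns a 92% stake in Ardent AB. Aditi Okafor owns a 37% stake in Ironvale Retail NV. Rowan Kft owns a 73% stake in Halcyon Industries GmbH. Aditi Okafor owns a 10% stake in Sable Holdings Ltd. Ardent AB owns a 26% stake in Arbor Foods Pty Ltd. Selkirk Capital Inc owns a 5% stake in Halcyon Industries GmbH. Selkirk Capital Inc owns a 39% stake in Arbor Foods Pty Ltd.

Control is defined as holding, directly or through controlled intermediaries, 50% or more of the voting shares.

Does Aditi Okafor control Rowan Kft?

Yes

Aditi holds 100% of Selkirk, so Aditi controls Selkirk.
Aditi holds 92% of Ardent, so Aditi controls Ardent.
Selkirk and Aditi and Ardent together hold 39% + 35% + 26% = 100% of Arbor, so Aditi controls Arbor.
Selkirk and Arbor and Aditi together hold 10% + 15% + 75% = 100% of Rowan, so Aditi controls Rowan.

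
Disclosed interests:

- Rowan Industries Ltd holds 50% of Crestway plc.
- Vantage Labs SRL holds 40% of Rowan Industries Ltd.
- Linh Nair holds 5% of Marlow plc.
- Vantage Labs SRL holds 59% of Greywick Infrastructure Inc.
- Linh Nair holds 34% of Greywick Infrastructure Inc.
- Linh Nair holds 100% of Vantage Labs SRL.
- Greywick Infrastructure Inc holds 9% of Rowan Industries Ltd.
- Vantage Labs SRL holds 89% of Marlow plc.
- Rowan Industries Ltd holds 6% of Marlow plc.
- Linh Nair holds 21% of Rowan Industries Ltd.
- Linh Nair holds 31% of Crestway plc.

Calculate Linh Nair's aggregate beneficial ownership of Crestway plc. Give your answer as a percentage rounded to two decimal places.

Linh reaches Crestway along 5 paths.
Direct stake: 31% = 31%.
Via Greywick → Rowan: 34% × 9% × 50% = 1.53%.
Via Vantage → Greywick → Rowan: 100% × 59% × 9% × 50% = 2.655%.
Via Vantage → Rowan: 100% × 40% × 50% = 20%.
Via Rowan: 21% × 50% = 10.5%.
Total: 31% + 1.53% + 2.655% + 20% + 10.5% = 65.685%.
Rounded: 65.69%.

65.69%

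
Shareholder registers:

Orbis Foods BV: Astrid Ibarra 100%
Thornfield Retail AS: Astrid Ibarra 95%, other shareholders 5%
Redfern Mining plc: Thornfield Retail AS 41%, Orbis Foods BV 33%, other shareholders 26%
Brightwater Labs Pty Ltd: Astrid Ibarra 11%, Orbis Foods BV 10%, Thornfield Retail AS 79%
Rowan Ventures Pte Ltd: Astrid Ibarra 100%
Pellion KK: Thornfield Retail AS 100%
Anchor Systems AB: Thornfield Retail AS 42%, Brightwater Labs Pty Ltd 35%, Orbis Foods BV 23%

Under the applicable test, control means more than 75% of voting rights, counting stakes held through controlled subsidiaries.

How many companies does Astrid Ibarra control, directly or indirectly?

6

Astrid holds 100% of Orbis, so Astrid controls Orbis.
Astrid holds 95% of Thornfield, so Astrid controls Thornfield.
Astrid and Orbis and Thornfield together hold 11% + 10% + 79% = 100% of Brightwater, so Astrid controls Brightwater.
Astrid holds 100% of Rowan, so Astrid controls Rowan.
Thornfield holds 100% of Pellion, so Astrid controls Pellion.
Thornfield and Brightwater and Orbis together hold 42% + 35% + 23% = 100% of Anchor, so Astrid controls Anchor.
No other company's threshold is met.
Astrid controls 6 companies.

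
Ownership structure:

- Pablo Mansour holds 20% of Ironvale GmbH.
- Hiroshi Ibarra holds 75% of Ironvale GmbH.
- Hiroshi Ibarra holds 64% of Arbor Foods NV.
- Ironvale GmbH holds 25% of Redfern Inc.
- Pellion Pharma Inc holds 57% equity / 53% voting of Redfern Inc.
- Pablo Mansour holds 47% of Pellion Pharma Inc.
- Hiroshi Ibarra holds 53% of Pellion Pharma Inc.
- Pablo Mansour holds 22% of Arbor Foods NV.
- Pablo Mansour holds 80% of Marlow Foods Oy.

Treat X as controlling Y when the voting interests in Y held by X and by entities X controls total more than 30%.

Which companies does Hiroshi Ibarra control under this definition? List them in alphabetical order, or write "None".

Arbor Foods NV, Ironvale GmbH, Pellion Pharma Inc, Redfern Inc

Hiroshi holds 64% of Arbor, so Hiroshi controls Arbor.
Hiroshi holds 75% of Ironvale, so Hiroshi controls Ironvale.
Hiroshi holds 53% of Pellion, so Hiroshi controls Pellion.
Ironvale and Pellion together hold 25% + 53% = 78% of Redfern, so Hiroshi controls Redfern.
No other company's threshold is met.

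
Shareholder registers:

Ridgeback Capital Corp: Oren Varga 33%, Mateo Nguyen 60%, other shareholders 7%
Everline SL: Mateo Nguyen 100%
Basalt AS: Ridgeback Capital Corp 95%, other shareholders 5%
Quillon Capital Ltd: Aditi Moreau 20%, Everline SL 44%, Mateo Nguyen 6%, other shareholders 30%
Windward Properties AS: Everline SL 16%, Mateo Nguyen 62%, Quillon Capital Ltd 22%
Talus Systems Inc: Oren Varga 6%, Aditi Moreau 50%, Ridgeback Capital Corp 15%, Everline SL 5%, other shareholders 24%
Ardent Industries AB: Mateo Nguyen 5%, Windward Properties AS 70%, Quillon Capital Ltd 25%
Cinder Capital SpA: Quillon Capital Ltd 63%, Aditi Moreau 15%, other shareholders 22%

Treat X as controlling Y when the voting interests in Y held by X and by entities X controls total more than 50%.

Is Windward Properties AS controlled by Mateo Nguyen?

Yes

Mateo holds 100% of Everline, so Mateo controls Everline.
Everline and Mateo together hold 16% + 62% = 78% of Windward, so Mateo controls Windward.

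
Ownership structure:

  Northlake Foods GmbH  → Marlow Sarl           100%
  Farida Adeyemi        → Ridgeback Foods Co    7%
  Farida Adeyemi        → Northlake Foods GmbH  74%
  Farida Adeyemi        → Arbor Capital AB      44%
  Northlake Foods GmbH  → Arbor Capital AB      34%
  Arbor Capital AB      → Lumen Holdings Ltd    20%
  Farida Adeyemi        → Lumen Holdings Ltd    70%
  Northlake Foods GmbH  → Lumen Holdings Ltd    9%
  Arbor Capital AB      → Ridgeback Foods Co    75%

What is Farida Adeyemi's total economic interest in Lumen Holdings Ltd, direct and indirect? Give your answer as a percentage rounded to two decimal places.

90.49%

Farida reaches Lumen along 4 paths.
Direct stake: 70% = 70%.
Via Northlake: 74% × 9% = 6.66%.
Via Northlake → Arbor: 74% × 34% × 20% = 5.032%.
Via Arbor: 44% × 20% = 8.8%.
Total: 70% + 6.66% + 5.032% + 8.8% = 90.492%.
Rounded: 90.49%.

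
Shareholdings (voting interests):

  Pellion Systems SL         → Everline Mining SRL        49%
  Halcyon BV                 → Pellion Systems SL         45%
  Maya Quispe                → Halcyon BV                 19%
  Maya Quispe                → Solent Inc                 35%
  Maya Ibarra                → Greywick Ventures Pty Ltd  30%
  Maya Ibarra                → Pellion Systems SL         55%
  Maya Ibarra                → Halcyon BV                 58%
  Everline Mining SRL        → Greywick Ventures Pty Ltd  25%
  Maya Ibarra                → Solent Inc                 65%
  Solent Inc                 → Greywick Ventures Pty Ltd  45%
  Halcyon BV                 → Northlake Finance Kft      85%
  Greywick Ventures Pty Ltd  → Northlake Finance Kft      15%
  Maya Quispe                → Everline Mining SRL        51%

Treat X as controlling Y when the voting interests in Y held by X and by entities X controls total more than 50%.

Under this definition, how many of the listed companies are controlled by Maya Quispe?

Maya Quispe holds 51% of Everline, so Maya Quispe controls Everline.
No other company's threshold is met.
Maya Quispe controls 1 company.

1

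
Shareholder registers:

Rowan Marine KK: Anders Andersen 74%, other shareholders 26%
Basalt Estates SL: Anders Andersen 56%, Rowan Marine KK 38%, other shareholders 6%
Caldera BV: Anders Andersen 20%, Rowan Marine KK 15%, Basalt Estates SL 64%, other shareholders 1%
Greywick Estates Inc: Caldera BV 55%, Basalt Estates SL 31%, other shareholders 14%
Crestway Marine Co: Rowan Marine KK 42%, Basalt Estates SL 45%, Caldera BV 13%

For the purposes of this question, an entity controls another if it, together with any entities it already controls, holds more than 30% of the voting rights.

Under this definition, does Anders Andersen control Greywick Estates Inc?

Anders holds 74% of Rowan, so Anders controls Rowan.
Anders and Rowan together hold 56% + 38% = 94% of Basalt, so Anders controls Basalt.
Anders and Rowan and Basalt together hold 20% + 15% + 64% = 99% of Caldera, so Anders controls Caldera.
Caldera and Basalt together hold 55% + 31% = 86% of Greywick, so Anders controls Greywick.

Yes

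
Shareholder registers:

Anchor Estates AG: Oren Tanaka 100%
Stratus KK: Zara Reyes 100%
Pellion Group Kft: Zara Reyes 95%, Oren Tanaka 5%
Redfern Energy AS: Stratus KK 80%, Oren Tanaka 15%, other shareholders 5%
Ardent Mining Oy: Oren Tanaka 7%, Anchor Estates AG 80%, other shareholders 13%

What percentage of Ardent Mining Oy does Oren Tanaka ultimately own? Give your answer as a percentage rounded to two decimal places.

Oren reaches Ardent along 2 paths.
Direct stake: 7% = 7%.
Via Anchor: 100% × 80% = 80%.
Total: 7% + 80% = 87%.
Rounded: 87.00%.

87.00%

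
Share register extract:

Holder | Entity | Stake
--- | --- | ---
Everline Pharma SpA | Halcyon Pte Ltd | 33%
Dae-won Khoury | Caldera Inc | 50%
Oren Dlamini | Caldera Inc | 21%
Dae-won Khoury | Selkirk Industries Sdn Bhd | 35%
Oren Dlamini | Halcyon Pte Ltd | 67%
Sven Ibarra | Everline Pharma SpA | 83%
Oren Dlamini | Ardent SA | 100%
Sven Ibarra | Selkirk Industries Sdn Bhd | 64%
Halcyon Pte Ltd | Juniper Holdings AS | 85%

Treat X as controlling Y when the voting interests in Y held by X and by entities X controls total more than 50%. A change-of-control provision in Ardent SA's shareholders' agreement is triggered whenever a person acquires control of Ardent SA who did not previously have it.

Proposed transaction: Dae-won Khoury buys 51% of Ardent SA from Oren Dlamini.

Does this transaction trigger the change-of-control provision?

Yes

The purchase adds only to Dae-won's holdings (Oren's stake shrinks), so Dae-won is the only person who could newly come to control Ardent.
Dae-won's largest direct stake is 50% in Caldera, which does not meet the threshold, so Dae-won controls no company.
Neither Dae-won nor any entity Dae-won controls holds any voting interest in Ardent.
So before the transaction, Dae-won does not control Ardent.
After the purchase, Dae-won holds 51% of Ardent directly, and Oren's stake falls to 49%.
Dae-won holds 51% of Ardent, so Dae-won controls Ardent.
Dae-won did not control Ardent before and does after, so the clause is triggered.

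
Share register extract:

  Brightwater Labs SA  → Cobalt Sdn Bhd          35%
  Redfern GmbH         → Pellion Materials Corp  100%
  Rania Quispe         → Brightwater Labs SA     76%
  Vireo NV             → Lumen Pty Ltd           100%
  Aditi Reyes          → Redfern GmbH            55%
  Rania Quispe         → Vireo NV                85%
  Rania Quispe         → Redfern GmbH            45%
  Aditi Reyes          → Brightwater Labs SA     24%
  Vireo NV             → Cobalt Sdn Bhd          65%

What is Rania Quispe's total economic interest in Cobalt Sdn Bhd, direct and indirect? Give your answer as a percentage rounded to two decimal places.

Rania reaches Cobalt along 2 paths.
Via Vireo: 85% × 65% = 55.25%.
Via Brightwater: 76% × 35% = 26.6%.
Total: 55.25% + 26.6% = 81.85%.

81.85%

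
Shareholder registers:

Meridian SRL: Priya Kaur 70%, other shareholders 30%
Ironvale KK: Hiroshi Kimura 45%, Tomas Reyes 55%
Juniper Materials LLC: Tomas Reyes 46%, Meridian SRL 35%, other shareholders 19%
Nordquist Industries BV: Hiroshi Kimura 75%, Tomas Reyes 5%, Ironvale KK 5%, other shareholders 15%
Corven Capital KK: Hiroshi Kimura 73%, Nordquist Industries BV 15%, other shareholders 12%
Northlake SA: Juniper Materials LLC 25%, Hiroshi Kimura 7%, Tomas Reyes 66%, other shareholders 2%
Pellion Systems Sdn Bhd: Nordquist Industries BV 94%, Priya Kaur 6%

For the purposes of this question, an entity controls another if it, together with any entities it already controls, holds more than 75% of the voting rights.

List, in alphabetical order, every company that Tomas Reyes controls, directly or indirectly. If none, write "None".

Tomas's largest direct stake is 66% in Northlake, which does not meet the threshold.

None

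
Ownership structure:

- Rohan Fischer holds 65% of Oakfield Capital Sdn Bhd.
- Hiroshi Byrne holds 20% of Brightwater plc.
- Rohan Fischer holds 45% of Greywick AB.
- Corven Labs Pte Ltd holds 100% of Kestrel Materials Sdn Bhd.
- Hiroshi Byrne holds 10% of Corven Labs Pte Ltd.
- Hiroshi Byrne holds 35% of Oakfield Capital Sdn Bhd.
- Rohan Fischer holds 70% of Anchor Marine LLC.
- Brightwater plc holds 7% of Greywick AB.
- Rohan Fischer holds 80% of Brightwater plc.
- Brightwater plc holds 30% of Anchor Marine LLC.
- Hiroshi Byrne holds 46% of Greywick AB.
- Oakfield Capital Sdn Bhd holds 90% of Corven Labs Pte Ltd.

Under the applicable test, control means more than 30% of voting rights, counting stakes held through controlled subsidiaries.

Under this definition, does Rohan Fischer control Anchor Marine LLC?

Yes

Rohan holds 80% of Brightwater, so Rohan controls Brightwater.
Rohan and Brightwater together hold 70% + 30% = 100% of Anchor, so Rohan controls Anchor.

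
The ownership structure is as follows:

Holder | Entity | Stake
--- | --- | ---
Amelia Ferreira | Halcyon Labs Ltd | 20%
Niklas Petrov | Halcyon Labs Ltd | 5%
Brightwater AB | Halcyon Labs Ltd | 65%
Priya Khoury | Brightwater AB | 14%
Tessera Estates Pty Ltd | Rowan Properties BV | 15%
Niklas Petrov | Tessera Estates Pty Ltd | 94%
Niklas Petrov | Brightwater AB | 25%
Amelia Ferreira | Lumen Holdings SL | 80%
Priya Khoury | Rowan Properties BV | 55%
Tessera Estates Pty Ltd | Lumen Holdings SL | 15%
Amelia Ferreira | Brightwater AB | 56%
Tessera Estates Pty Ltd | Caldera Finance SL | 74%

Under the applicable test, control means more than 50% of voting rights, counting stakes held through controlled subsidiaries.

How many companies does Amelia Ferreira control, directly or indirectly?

3

Amelia holds 80% of Lumen, so Amelia controls Lumen.
Amelia holds 56% of Brightwater, so Amelia controls Brightwater.
Amelia and Brightwater together hold 20% + 65% = 85% of Halcyon, so Amelia controls Halcyon.
No other company's threshold is met.
Amelia controls 3 companies.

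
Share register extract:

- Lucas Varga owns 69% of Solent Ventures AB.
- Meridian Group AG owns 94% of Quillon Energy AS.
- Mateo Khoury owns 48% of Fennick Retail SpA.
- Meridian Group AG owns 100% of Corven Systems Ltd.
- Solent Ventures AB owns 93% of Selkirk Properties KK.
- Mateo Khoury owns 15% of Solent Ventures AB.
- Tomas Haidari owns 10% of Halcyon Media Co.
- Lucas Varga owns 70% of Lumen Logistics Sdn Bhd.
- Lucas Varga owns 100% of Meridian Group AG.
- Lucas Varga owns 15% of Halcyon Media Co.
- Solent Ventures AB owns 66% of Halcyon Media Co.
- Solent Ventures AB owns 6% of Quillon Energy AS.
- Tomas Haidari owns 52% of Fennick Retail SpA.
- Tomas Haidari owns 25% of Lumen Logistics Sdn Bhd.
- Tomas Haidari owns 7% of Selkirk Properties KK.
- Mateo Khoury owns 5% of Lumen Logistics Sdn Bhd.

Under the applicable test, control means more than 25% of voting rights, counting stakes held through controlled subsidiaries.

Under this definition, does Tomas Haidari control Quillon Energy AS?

Tomas holds 52% of Fennick, so Tomas controls Fennick.
Neither Tomas nor any entity Tomas controls holds any voting interest in Quillon.
So Tomas does not control Quillon.

No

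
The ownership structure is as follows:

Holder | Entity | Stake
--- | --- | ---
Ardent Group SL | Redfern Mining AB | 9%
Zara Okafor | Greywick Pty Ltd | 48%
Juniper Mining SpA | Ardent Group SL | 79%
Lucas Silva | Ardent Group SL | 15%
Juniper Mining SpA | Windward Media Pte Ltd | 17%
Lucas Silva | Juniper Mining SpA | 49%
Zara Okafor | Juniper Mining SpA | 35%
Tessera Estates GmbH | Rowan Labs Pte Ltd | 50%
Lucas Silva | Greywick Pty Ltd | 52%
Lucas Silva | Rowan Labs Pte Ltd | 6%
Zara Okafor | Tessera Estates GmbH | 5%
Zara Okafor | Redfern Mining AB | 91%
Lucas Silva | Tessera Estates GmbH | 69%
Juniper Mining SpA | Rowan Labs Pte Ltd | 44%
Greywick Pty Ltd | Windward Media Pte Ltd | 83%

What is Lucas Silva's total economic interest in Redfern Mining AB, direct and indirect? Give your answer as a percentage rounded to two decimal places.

Lucas reaches Redfern along 2 paths.
Via Juniper → Ardent: 49% × 79% × 9% = 3.4839%.
Via Ardent: 15% × 9% = 1.35%.
Total: 3.4839% + 1.35% = 4.8339%.
Rounded: 4.83%.

4.83%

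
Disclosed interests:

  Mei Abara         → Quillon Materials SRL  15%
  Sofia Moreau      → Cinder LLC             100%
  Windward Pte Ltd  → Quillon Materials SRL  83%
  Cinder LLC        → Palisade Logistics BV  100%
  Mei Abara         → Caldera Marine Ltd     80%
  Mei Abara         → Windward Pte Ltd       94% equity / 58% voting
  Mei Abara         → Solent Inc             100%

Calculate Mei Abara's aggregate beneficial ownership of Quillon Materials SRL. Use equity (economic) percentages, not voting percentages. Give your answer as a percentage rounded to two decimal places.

Mei reaches Quillon along 2 paths.
Via Windward: 94% × 83% = 78.02%.
Direct stake: 15% = 15%.
Total: 78.02% + 15% = 93.02%.

93.02%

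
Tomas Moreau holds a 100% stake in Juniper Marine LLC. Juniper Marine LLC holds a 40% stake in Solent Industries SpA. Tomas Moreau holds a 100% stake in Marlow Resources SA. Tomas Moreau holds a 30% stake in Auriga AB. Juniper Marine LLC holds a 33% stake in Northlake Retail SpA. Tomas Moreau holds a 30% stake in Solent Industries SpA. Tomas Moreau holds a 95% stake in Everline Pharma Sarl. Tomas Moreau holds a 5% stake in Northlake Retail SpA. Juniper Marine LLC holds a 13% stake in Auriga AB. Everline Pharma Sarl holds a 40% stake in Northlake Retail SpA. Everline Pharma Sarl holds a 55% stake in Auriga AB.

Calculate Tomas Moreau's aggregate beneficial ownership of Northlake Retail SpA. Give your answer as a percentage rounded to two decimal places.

76.00%

Tomas reaches Northlake along 3 paths.
Via Juniper: 100% × 33% = 33%.
Via Everline: 95% × 40% = 38%.
Direct stake: 5% = 5%.
Total: 33% + 38% + 5% = 76%.
Rounded: 76.00%.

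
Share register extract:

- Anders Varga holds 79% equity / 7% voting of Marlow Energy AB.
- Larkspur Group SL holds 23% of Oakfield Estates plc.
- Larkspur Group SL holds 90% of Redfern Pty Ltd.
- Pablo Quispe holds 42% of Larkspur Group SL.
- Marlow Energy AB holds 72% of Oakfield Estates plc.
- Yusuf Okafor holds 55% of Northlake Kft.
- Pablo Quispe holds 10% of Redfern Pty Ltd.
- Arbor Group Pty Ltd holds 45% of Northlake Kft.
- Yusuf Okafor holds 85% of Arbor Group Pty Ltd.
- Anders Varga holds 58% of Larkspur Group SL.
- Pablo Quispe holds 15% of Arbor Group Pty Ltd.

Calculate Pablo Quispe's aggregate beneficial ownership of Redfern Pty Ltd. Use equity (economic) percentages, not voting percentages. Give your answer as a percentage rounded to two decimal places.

Pablo reaches Redfern along 2 paths.
Direct stake: 10% = 10%.
Via Larkspur: 42% × 90% = 37.8%.
Total: 10% + 37.8% = 47.8%.
Rounded: 47.80%.

47.80%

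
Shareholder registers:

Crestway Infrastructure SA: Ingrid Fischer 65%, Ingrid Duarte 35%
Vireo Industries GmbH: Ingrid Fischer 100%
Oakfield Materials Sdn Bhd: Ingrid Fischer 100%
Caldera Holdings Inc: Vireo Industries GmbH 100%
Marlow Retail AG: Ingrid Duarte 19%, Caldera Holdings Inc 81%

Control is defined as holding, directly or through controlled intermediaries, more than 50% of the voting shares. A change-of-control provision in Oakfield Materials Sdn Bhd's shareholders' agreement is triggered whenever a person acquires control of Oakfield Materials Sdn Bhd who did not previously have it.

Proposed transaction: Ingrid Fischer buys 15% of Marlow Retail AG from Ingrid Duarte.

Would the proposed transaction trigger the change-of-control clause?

The purchase adds only to Ingrid Fischer's holdings (Ingrid Duarte's stake shrinks), so Ingrid Fischer is the only person who could newly come to control Oakfield.
Ingrid Fischer holds 100% of Oakfield, so Ingrid Fischer controls Oakfield.
So Ingrid Fischer already controls Oakfield before the transaction.
After the purchase, Ingrid Fischer holds 15% of Marlow directly, and Ingrid Duarte's stake falls to 4%.
Ingrid Fischer controlled Oakfield already, so this is not a new person acquiring control; every other person's position is unchanged or reduced.
No new person acquires control, so the clause is not triggered.

No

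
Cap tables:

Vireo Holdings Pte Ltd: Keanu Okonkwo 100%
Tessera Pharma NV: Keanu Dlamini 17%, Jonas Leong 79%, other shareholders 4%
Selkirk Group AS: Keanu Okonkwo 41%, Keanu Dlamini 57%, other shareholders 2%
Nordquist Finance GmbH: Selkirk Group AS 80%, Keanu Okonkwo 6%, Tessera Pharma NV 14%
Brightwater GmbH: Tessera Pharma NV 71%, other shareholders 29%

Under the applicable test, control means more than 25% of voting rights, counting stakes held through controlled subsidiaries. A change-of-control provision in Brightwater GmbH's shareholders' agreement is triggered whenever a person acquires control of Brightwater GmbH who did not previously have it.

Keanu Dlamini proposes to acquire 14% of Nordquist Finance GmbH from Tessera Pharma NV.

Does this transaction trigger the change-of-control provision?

The purchase adds only to Keanu Dlamini's holdings (Tessera's stake shrinks), so Keanu Dlamini is the only person who could newly come to control Brightwater.
Keanu Dlamini holds 57% of Selkirk, so Keanu Dlamini controls Selkirk.
Selkirk holds 80% of Nordquist, so Keanu Dlamini controls Nordquist.
Neither Keanu Dlamini nor any entity Keanu Dlamini controls holds any voting interest in Brightwater.
So before the transaction, Keanu Dlamini does not control Brightwater.
After the purchase, Keanu Dlamini holds 14% of Nordquist directly, and Tessera's stake falls to 0%.
Selkirk and Keanu Dlamini together hold 80% + 14% = 94% of Nordquist, so Keanu Dlamini controls Nordquist.
After the transaction, neither Keanu Dlamini nor any entity Keanu Dlamini controls holds a voting interest in Brightwater, so Keanu Dlamini still does not control it.
No new person acquires control, so the clause is not triggered.

No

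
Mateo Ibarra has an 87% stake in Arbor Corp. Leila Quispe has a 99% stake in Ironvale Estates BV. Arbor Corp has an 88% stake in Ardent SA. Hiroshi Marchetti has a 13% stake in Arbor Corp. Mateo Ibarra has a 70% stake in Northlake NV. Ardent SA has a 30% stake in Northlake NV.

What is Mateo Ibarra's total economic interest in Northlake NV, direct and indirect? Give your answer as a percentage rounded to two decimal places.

Mateo reaches Northlake along 2 paths.
Direct stake: 70% = 70%.
Via Arbor → Ardent: 87% × 88% × 30% = 22.968%.
Total: 70% + 22.968% = 92.968%.
Rounded: 92.97%.

92.97%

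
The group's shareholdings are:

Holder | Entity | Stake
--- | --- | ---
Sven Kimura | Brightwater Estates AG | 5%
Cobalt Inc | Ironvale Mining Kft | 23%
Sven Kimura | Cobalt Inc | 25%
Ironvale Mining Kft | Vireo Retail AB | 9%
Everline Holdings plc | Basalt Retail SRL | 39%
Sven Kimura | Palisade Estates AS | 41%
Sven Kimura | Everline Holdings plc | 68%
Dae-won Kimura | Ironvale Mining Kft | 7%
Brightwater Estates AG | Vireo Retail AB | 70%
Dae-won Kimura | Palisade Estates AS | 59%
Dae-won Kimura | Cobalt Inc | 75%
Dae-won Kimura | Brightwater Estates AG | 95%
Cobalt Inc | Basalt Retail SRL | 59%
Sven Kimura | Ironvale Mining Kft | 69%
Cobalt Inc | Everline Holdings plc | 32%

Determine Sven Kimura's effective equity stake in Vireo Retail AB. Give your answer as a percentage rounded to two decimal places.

Sven reaches Vireo along 3 paths.
Via Ironvale: 69% × 9% = 6.21%.
Via Cobalt → Ironvale: 25% × 23% × 9% = 0.5175%.
Via Brightwater: 5% × 70% = 3.5%.
Total: 6.21% + 0.5175% + 3.5% = 10.2275%.
Rounded: 10.23%.

10.23%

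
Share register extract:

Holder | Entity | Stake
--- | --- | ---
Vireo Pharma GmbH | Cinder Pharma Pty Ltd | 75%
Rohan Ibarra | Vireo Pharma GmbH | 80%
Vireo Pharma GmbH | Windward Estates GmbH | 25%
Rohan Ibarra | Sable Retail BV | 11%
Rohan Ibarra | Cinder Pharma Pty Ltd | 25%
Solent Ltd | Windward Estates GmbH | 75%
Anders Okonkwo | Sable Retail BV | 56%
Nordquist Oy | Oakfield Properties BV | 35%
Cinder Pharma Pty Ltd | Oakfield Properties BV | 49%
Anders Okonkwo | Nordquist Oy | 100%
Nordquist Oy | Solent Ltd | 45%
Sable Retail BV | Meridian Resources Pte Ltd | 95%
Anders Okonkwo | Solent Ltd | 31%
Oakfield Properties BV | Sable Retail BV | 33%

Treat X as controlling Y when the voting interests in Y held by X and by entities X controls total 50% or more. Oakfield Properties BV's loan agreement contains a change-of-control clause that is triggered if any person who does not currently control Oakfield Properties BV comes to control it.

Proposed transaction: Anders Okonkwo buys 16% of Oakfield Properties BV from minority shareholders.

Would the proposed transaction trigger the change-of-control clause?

The purchase changes only Anders's holdings, so Anders is the only person who could newly come to control Oakfield.
Anders holds 100% of Nordquist, so Anders controls Nordquist.
Nordquist and Anders together hold 45% + 31% = 76% of Solent, so Anders controls Solent.
Solent holds 75% of Windward, so Anders controls Windward.
Anders holds 56% of Sable, so Anders controls Sable.
Sable holds 95% of Meridian, so Anders controls Meridian.
In Oakfield, Anders's side holds only 35%, not ≥ 50%.
So before the transaction, Anders does not control Oakfield.
After the purchase, Anders holds 16% of Oakfield directly.
Nordquist and Anders together hold 35% + 16% = 51% of Oakfield, so Anders controls Oakfield.
Anders did not control Oakfield before and does after, so the clause is triggered.

Yes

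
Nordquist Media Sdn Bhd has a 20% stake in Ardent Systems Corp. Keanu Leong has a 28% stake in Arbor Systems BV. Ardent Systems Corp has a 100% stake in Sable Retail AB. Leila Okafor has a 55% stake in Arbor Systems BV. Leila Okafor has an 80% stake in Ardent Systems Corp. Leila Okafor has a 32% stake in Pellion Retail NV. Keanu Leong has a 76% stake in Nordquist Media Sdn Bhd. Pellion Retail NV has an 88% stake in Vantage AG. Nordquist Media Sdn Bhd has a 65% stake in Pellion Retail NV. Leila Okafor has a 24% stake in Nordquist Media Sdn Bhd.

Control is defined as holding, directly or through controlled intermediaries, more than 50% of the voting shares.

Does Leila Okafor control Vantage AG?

Leila holds 80% of Ardent, so Leila controls Ardent.
Ardent holds 100% of Sable, so Leila controls Sable.
Leila holds 55% of Arbor, so Leila controls Arbor.
Neither Leila nor any entity Leila controls holds any voting interest in Vantage.
So Leila does not control Vantage.

No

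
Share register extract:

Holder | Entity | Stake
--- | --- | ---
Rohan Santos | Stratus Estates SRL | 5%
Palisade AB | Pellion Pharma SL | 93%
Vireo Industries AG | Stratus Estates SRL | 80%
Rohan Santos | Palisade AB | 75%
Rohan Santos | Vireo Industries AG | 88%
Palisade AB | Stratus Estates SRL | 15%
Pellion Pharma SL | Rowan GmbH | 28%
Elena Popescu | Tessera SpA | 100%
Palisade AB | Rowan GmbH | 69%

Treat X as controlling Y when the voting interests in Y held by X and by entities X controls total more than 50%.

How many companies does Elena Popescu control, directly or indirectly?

Elena holds 100% of Tessera, so Elena controls Tessera.
No other company's threshold is met.
Elena controls 1 company.

1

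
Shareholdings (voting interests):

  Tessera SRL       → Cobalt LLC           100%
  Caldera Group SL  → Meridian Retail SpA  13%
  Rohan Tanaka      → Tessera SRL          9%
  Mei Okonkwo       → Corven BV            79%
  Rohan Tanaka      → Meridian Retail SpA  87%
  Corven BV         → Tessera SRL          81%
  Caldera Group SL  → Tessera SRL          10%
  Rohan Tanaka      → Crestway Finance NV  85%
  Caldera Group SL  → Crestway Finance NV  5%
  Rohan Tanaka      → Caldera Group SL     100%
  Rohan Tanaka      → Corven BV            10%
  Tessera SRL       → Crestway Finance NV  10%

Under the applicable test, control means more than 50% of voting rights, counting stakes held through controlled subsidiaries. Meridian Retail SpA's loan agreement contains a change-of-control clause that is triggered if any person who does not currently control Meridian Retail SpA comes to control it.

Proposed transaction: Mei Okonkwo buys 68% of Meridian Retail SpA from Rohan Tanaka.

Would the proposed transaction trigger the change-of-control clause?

The purchase adds only to Mei's holdings (Rohan's stake shrinks), so Mei is the only person who could newly come to control Meridian.
Mei holds 79% of Corven, so Mei controls Corven.
Corven holds 81% of Tessera, so Mei controls Tessera.
Tessera holds 100% of Cobalt, so Mei controls Cobalt.
Neither Mei nor any entity Mei controls holds any voting interest in Meridian.
So before the transaction, Mei does not control Meridian.
After the purchase, Mei holds 68% of Meridian directly, and Rohan's stake falls to 19%.
Mei holds 68% of Meridian, so Mei controls Meridian.
Mei did not control Meridian before and does after, so the clause is triggered.

Yes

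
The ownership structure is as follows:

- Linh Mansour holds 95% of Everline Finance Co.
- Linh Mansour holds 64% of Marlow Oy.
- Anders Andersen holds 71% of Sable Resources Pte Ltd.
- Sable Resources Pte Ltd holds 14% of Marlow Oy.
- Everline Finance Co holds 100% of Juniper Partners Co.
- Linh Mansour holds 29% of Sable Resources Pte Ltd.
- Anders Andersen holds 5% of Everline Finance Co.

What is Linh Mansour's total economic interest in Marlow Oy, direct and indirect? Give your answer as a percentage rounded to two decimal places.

Linh reaches Marlow along 2 paths.
Via Sable: 29% × 14% = 4.06%.
Direct stake: 64% = 64%.
Total: 4.06% + 64% = 68.06%.

68.06%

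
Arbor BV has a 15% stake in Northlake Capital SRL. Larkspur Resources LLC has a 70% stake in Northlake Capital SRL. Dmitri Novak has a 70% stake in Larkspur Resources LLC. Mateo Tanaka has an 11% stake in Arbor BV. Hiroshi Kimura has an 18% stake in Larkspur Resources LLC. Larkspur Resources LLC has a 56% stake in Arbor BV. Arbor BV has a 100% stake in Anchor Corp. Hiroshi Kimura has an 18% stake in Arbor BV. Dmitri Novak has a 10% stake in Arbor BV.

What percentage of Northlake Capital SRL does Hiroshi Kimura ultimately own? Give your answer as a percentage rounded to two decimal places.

Hiroshi reaches Northlake along 3 paths.
Via Larkspur: 18% × 70% = 12.6%.
Via Larkspur → Arbor: 18% × 56% × 15% = 1.512%.
Via Arbor: 18% × 15% = 2.7%.
Total: 12.6% + 1.512% + 2.7% = 16.812%.
Rounded: 16.81%.

16.81%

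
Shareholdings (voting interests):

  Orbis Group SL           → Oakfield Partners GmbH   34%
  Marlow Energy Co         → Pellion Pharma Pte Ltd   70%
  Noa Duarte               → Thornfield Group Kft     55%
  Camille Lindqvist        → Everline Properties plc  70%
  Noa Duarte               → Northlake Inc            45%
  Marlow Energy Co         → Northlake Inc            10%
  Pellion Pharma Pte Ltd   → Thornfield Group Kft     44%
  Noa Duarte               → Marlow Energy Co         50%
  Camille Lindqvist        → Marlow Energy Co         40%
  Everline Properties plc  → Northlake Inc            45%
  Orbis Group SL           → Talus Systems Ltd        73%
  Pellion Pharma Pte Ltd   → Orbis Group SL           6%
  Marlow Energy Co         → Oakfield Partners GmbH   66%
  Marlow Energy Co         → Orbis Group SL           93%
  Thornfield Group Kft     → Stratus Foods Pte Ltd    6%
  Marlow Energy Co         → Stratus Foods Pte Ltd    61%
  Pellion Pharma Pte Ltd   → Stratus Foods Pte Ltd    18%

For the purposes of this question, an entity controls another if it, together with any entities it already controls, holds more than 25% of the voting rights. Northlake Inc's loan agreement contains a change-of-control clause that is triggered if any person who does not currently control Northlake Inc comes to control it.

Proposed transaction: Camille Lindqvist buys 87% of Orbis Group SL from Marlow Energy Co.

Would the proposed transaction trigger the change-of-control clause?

No

The purchase adds only to Camille's holdings (Marlow's stake shrinks), so Camille is the only person who could newly come to control Northlake.
Camille holds 70% of Everline, so Camille controls Everline.
Camille holds 40% of Marlow, so Camille controls Marlow.
Marlow and Everline together hold 10% + 45% = 55% of Northlake, so Camille controls Northlake.
So Camille already controls Northlake before the transaction.
After the purchase, Camille holds 87% of Orbis directly, and Marlow's stake falls to 6%.
Camille controlled Northlake already, so this is not a new person acquiring control; every other person's position is unchanged or reduced.
No new person acquires control, so the clause is not triggered.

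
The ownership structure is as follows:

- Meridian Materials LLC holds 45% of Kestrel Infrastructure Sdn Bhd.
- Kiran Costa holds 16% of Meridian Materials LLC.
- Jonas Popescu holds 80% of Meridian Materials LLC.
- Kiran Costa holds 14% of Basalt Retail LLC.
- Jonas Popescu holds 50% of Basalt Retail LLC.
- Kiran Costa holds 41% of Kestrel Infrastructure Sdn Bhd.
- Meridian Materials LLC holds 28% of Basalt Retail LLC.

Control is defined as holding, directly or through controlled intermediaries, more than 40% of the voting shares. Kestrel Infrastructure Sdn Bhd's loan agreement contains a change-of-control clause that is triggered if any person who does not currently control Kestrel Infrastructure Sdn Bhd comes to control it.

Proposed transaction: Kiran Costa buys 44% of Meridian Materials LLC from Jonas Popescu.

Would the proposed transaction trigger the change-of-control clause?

No

The purchase adds only to Kiran's holdings (Jonas's stake shrinks), so Kiran is the only person who could newly come to control Kestrel.
Kiran holds 41% of Kestrel, so Kiran controls Kestrel.
So Kiran already controls Kestrel before the transaction.
After the purchase, Kiran's direct stake in Meridian rises to 16% + 44% = 60%, and Jonas's stake falls to 36%.
Kiran controlled Kestrel already, so this is not a new person acquiring control; every other person's position is unchanged or reduced.
No new person acquires control, so the clause is not triggered.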